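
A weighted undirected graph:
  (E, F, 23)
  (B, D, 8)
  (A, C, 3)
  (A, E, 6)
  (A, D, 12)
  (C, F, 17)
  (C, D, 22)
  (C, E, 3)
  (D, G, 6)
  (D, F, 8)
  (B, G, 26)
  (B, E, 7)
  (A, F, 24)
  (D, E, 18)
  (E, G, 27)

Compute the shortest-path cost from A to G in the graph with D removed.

33

Some routes from A to G avoiding D:
A → E → G: 6 + 27 = 33
A → C → E → G: 3 + 3 + 27 = 33
A → E → B → G: 6 + 7 + 26 = 39
A → C → E → B → G: 3 + 3 + 7 + 26 = 39
A → F → C → E → G: 24 + 17 + 3 + 27 = 71
A → C → F → E → G: 3 + 17 + 23 + 27 = 70
Shortest: 33.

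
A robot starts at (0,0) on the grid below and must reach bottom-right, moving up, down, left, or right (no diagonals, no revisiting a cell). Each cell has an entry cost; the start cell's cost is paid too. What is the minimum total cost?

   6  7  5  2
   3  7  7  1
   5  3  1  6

Best path: r0c0 -> r1c0 -> r2c0 -> r2c1 -> r2c2 -> r2c3
Cost: 6 + 3 + 5 + 3 + 1 + 6 = 24

24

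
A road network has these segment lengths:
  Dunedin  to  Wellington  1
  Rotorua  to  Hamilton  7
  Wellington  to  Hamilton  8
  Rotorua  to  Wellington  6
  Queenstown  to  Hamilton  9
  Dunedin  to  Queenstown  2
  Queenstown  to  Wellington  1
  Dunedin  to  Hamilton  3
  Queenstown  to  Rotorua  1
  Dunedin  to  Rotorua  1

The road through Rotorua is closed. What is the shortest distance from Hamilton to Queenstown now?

Paths from Hamilton to Queenstown avoiding Rotorua:
Hamilton -> Wellington -> Dunedin -> Queenstown: 8 + 1 + 2 = 11
Hamilton -> Wellington -> Queenstown: 8 + 1 = 9
Hamilton -> Dunedin -> Wellington -> Queenstown: 3 + 1 + 1 = 5
Hamilton -> Dunedin -> Queenstown: 3 + 2 = 5
Hamilton -> Queenstown: 9
Shortest: 5.

5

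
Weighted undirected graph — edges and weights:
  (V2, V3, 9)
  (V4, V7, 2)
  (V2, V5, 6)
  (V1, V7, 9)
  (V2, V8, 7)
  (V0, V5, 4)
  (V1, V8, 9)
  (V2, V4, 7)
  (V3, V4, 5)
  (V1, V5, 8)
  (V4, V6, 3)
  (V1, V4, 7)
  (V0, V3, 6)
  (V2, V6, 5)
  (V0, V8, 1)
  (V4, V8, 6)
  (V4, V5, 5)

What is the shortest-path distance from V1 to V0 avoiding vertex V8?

A few of the V1→V0 routes:
V1 - V4 - V3 - V0: 7 + 5 + 6 = 18
V1 - V7 - V4 - V5 - V0: 9 + 2 + 5 + 4 = 20
V1 - V4 - V5 - V0: 7 + 5 + 4 = 16
V1 - V5 - V0: 8 + 4 = 12
Shortest: 12.

12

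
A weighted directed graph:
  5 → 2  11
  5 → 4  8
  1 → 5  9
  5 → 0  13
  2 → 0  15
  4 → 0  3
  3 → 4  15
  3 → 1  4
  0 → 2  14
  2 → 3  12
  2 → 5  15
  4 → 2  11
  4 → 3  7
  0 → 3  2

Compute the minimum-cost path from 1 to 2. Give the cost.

Paths from 1 to 2:
1→5→4→2: 9 + 8 + 11 = 28
1→5→0→2: 9 + 13 + 14 = 36
1→5→4→0→2: 9 + 8 + 3 + 14 = 34
1→5→2: 9 + 11 = 20
1→5→0→3→4→2: 9 + 13 + 2 + 15 + 11 = 50
Best route has total 20.

20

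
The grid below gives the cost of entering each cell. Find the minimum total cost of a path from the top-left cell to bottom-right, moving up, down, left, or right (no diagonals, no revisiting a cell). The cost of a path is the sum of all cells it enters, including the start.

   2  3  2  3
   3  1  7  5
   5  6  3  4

Path (0,0) → (0,1) → (0,2) → (0,3) → (1,3) → (2,3): 2 + 3 + 2 + 3 + 5 + 4 = 19.

19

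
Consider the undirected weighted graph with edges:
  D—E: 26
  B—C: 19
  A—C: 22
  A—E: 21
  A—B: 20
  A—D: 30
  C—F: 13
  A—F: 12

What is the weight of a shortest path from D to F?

Routes from D to F:
D → A → B → C → F: 30 + 20 + 19 + 13 = 82
D → E → A → C → F: 26 + 21 + 22 + 13 = 82
D → E → A → F: 26 + 21 + 12 = 59
D → E → A → B → C → F: 26 + 21 + 20 + 19 + 13 = 99
D → A → C → F: 30 + 22 + 13 = 65
D → A → F: 30 + 12 = 42
Shortest: 42.

42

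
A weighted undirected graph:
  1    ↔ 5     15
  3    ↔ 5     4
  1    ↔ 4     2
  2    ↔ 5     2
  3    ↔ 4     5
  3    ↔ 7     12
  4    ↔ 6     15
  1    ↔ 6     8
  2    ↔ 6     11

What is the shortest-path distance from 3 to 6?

15

Checking several routes:
3 -> 4 -> 1 -> 5 -> 2 -> 6: 5 + 2 + 15 + 2 + 11 = 35
3 -> 5 -> 1 -> 6: 4 + 15 + 8 = 27
3 -> 4 -> 6: 5 + 15 = 20
3 -> 4 -> 1 -> 6: 5 + 2 + 8 = 15
3 -> 5 -> 2 -> 6: 4 + 2 + 11 = 17
Shortest: 15.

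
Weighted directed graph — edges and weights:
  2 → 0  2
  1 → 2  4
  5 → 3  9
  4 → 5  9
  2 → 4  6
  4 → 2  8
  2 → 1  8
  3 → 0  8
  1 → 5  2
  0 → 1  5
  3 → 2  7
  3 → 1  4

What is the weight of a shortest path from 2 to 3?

18

Paths from 2 to 3:
2-1-5-3: 8 + 2 + 9 = 19
2-0-1-5-3: 2 + 5 + 2 + 9 = 18
2-4-5-3: 6 + 9 + 9 = 24
The minimum is 18.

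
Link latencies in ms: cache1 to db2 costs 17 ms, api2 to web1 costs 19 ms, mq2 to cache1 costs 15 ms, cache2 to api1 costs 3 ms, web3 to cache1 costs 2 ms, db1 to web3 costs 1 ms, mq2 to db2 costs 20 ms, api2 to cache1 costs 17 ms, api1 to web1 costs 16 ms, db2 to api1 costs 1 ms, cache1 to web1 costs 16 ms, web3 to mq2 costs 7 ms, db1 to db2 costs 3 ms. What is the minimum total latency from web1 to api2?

19

Checking several routes:
web1 → api1 → db2 → cache1 → api2: 16 + 1 + 17 + 17 = 51
web1 → api1 → db2 → db1 → web3 → cache1 → api2: 16 + 1 + 3 + 1 + 2 + 17 = 40
web1 → api2: 19
web1 → cache1 → api2: 16 + 17 = 33
The minimum is 19 ms.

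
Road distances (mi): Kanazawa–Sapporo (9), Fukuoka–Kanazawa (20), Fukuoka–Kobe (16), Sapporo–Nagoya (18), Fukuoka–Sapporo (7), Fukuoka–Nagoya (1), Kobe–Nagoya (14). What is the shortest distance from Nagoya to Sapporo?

8

A few of the Nagoya→Sapporo routes:
Nagoya → Sapporo: 18
Nagoya → Fukuoka → Sapporo: 1 + 7 = 8
Nagoya → Fukuoka → Kanazawa → Sapporo: 1 + 20 + 9 = 30
The minimum is 8 mi.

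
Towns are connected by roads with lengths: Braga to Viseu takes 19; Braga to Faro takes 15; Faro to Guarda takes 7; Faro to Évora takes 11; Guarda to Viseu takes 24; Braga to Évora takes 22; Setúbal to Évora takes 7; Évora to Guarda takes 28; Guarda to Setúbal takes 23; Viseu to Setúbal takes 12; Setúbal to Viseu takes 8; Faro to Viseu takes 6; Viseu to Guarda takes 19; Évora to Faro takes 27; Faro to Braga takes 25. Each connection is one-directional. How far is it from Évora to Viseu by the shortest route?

Some routes from Évora to Viseu:
Évora - Faro - Guarda - Viseu: 27 + 7 + 24 = 58
Évora - Guarda - Viseu: 28 + 24 = 52
Évora - Faro - Viseu: 27 + 6 = 33
Évora - Guarda - Setúbal - Viseu: 28 + 23 + 8 = 59
Évora - Faro - Guarda - Setúbal - Viseu: 27 + 7 + 23 + 8 = 65
The minimum is 33.

33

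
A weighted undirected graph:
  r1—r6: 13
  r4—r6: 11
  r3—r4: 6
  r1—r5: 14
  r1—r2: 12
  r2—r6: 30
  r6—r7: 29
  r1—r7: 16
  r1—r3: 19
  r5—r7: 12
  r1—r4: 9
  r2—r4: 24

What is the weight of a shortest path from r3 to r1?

15

Checking several routes:
r3-r4-r1: 6 + 9 = 15
r3-r4-r6-r1: 6 + 11 + 13 = 30
r3-r4-r6-r2-r1: 6 + 11 + 30 + 12 = 59
r3-r4-r6-r7-r1: 6 + 11 + 29 + 16 = 62
r3-r4-r2-r1: 6 + 24 + 12 = 42
r3-r1: 19
Best route has total 15.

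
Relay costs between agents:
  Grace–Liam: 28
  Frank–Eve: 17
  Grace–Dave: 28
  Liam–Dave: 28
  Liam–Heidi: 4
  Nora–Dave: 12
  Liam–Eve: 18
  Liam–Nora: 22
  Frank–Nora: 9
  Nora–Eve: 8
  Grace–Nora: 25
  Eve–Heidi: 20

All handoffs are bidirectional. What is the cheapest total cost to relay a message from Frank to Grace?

Checking several routes:
Frank→Eve→Liam→Grace: 17 + 18 + 28 = 63
Frank→Eve→Nora→Grace: 17 + 8 + 25 = 50
Frank→Nora→Eve→Liam→Grace: 9 + 8 + 18 + 28 = 63
Frank→Nora→Grace: 9 + 25 = 34
Frank→Nora→Liam→Grace: 9 + 22 + 28 = 59
Frank→Nora→Dave→Grace: 9 + 12 + 28 = 49
The minimum is 34.

34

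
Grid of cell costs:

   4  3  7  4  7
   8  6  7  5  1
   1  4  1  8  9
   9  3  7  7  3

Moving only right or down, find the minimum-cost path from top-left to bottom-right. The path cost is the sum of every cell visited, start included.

35

Path [0,0] → [0,1] → [1,1] → [2,1] → [2,2] → [3,2] → [3,3] → [3,4]: 4 + 3 + 6 + 4 + 1 + 7 + 7 + 3 = 35.
(Top row then right column would cost 38.)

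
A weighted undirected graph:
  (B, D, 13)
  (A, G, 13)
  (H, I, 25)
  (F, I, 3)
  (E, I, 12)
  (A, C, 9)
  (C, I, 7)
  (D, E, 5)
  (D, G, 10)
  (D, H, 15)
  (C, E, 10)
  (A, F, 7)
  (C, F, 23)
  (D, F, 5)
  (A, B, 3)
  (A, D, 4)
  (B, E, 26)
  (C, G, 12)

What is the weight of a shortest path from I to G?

Comparing a few candidate routes:
I-C-G: 7 + 12 = 19
I-F-A-G: 3 + 7 + 13 = 23
I-F-D-G: 3 + 5 + 10 = 18
The minimum is 18.

18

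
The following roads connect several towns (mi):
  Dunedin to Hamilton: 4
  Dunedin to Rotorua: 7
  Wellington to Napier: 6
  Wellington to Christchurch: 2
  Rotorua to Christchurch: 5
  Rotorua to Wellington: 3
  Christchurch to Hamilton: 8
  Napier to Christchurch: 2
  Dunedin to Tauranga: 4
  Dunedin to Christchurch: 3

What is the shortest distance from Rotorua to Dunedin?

Checking several routes:
Rotorua → Wellington → Napier → Christchurch → Dunedin: 3 + 6 + 2 + 3 = 14
Rotorua → Dunedin: 7
Rotorua → Wellington → Christchurch → Dunedin: 3 + 2 + 3 = 8
Rotorua → Christchurch → Dunedin: 5 + 3 = 8
The minimum is 7 mi.

7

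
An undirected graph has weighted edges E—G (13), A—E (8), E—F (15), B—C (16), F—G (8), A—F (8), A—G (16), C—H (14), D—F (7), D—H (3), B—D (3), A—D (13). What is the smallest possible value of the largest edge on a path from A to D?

Routes from A to D:
A→E→F→D: max(8, 15, 7) = 15
A→E→G→F→D: max(8, 13, 8, 7) = 13
A→G→E→F→D: max(16, 13, 15, 7) = 16
A→F→D: max(8, 7) = 8
A→D: max(13) = 13
A→G→F→D: max(16, 8, 7) = 16
The minimum achievable maximum is 8.

8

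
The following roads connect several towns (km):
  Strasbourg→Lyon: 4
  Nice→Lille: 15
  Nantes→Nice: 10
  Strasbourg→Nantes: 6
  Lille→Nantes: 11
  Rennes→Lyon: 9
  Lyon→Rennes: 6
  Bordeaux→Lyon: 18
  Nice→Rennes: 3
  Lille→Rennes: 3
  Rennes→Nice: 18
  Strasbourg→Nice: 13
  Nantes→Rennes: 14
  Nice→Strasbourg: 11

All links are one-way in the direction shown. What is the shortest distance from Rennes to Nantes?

Routes from Rennes to Nantes:
Rennes-Nice-Strasbourg-Nantes: 18 + 11 + 6 = 35
Rennes-Nice-Lille-Nantes: 18 + 15 + 11 = 44
Shortest: 35 km.

35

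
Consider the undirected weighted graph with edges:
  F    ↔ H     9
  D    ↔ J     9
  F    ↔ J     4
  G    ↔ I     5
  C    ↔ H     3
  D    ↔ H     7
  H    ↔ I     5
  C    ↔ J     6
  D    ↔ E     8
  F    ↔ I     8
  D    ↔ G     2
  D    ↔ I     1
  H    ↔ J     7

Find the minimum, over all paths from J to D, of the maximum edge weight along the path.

6

Some routes from J to D:
J→C→H→D: max(6, 3, 7) = 7
J→C→H→I→G→D: max(6, 3, 5, 5, 2) = 6
J→C→H→I→D: max(6, 3, 5, 1) = 6
Best route has worst link 6.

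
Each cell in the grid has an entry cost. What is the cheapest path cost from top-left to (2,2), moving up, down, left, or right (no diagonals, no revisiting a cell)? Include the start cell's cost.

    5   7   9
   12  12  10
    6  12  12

43

Best path: r0c0 -> r0c1 -> r0c2 -> r1c2 -> r2c2
Cost: 5 + 7 + 9 + 10 + 12 = 43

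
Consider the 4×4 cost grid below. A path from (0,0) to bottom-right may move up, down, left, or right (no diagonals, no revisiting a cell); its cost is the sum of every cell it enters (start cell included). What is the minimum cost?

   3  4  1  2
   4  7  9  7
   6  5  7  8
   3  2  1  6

25

Take r0c0 → r1c0 → r2c0 → r3c0 → r3c1 → r3c2 → r3c3 for a total of 3 + 4 + 6 + 3 + 2 + 1 + 6 = 25.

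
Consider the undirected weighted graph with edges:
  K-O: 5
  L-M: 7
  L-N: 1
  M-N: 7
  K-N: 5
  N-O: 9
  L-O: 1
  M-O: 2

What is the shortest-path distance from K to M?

Checking several routes:
K-N-L-O-M: 5 + 1 + 1 + 2 = 9
K-O-M: 5 + 2 = 7
K-N-L-M: 5 + 1 + 7 = 13
K-N-M: 5 + 7 = 12
The minimum is 7.

7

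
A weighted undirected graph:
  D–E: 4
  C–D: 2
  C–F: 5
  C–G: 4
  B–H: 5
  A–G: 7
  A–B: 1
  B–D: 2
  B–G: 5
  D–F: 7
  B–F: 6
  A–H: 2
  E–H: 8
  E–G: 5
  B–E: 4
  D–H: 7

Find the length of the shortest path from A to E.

5

Some routes from A to E:
A-B-E: 1 + 4 = 5
A-H-B-E: 2 + 5 + 4 = 11
A-H-E: 2 + 8 = 10
A-B-D-E: 1 + 2 + 4 = 7
Shortest: 5.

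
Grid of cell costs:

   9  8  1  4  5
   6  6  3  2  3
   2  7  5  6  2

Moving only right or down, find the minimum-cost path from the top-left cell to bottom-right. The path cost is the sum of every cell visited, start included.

28

Cheapest: r0c0 → r0c1 → r0c2 → r1c2 → r1c3 → r1c4 → r2c4
  9 + 8 + 1 + 3 + 2 + 3 + 2 = 28
For comparison, the top-then-right route costs 32.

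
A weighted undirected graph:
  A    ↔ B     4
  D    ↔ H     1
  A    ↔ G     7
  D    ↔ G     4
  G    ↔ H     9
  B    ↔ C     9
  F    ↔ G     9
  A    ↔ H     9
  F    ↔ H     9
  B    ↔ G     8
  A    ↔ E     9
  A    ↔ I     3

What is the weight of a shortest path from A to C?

Checking several routes:
A→H→D→G→B→C: 9 + 1 + 4 + 8 + 9 = 31
A→G→B→C: 7 + 8 + 9 = 24
A→B→C: 4 + 9 = 13
Best route has total 13.

13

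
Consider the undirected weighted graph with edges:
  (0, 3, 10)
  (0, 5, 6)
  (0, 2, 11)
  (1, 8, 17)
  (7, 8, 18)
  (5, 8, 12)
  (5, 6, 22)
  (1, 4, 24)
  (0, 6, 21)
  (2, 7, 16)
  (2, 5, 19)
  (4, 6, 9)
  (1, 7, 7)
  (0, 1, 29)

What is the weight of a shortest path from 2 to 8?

Comparing a few candidate routes:
2 - 0 - 1 - 8: 11 + 29 + 17 = 57
2 - 7 - 8: 16 + 18 = 34
2 - 0 - 1 - 7 - 8: 11 + 29 + 7 + 18 = 65
2 - 7 - 1 - 8: 16 + 7 + 17 = 40
2 - 0 - 5 - 8: 11 + 6 + 12 = 29
2 - 5 - 8: 19 + 12 = 31
Best route has total 29.

29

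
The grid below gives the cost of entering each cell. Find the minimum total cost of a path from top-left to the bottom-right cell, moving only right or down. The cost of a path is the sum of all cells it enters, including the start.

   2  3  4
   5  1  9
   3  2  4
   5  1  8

One optimal route is [0,0] → [0,1] → [1,1] → [2,1] → [3,1] → [3,2].
Its cost is 2 + 3 + 1 + 2 + 1 + 8 = 17.
For comparison, the top-then-right route costs 30.

17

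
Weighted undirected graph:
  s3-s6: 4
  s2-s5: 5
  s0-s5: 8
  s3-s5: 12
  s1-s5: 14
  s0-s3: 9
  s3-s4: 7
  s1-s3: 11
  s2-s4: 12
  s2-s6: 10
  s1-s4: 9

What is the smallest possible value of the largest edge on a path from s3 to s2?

9

Checking several routes:
s3-s1-s4-s2: max(11, 9, 12) = 12
s3-s0-s5-s2: max(9, 8, 5) = 9
s3-s4-s2: max(7, 12) = 12
s3-s0-s5-s1-s4-s2: max(9, 8, 14, 9, 12) = 14
s3-s6-s2: max(4, 10) = 10
s3-s5-s2: max(12, 5) = 12
Smallest bottleneck: 9.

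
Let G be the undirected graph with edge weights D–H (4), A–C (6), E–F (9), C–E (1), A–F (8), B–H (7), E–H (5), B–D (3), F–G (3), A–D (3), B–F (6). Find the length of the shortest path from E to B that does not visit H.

Paths from E to B avoiding H:
E -> F -> A -> D -> B: 9 + 8 + 3 + 3 = 23
E -> C -> A -> D -> B: 1 + 6 + 3 + 3 = 13
E -> C -> A -> F -> B: 1 + 6 + 8 + 6 = 21
E -> F -> B: 9 + 6 = 15
The minimum is 13.

13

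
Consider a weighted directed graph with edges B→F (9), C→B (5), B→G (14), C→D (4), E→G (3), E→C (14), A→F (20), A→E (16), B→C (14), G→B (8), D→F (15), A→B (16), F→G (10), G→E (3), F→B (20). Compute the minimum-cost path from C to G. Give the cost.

Paths from C to G:
C - B - F - G: 5 + 9 + 10 = 24
C - D - F - B - G: 4 + 15 + 20 + 14 = 53
C - B - G: 5 + 14 = 19
C - D - F - G: 4 + 15 + 10 = 29
Shortest: 19.

19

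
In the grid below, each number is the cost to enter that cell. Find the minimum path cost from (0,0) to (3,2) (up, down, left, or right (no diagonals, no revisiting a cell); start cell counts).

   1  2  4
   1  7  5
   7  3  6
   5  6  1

19

Path (0,0) -> (0,1) -> (0,2) -> (1,2) -> (2,2) -> (3,2): 1 + 2 + 4 + 5 + 6 + 1 = 19.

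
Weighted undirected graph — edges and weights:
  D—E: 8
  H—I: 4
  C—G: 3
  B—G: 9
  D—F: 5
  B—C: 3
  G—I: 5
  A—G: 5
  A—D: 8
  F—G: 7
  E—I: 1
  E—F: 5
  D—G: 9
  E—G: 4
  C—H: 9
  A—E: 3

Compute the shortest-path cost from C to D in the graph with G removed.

Candidate routes:
C → H → I → E → D: 9 + 4 + 1 + 8 = 22
C → H → I → E → F → D: 9 + 4 + 1 + 5 + 5 = 24
C → H → I → E → A → D: 9 + 4 + 1 + 3 + 8 = 25
Shortest: 22.

22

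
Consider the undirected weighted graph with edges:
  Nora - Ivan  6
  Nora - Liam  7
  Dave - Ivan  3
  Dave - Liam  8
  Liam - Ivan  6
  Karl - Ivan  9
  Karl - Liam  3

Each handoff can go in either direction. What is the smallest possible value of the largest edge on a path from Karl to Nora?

6

Candidate routes:
Karl - Ivan - Dave - Liam - Nora: max(9, 3, 8, 7) = 9
Karl - Liam - Ivan - Nora: max(3, 6, 6) = 6
Karl - Ivan - Nora: max(9, 6) = 9
Karl - Ivan - Liam - Nora: max(9, 6, 7) = 9
Karl - Liam - Dave - Ivan - Nora: max(3, 8, 3, 6) = 8
Karl - Liam - Nora: max(3, 7) = 7
Smallest bottleneck: 6.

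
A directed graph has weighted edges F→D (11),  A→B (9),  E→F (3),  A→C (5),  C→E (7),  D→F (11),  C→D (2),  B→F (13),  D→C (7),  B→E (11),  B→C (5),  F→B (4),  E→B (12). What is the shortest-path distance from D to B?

15

Candidate routes:
D-C-E-F-B: 7 + 7 + 3 + 4 = 21
D-F-B: 11 + 4 = 15
D-C-E-B: 7 + 7 + 12 = 26
Shortest: 15.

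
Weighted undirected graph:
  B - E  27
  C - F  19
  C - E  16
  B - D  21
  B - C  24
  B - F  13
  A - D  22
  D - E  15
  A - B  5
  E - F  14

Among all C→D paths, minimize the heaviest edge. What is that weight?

Checking several routes:
C - E - F - B - D: max(16, 14, 13, 21) = 21
C - F - E - D: max(19, 14, 15) = 19
C - E - D: max(16, 15) = 16
C - F - B - D: max(19, 13, 21) = 21
C - E - F - B - A - D: max(16, 14, 13, 5, 22) = 22
Best route has worst link 16.

16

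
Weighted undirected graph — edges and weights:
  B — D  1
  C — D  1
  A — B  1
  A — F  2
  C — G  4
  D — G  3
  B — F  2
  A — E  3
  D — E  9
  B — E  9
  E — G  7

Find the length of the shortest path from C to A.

3

Comparing a few candidate routes:
C - G - D - B - A: 4 + 3 + 1 + 1 = 9
C - D - E - A: 1 + 9 + 3 = 13
C - G - D - B - F - A: 4 + 3 + 1 + 2 + 2 = 12
C - D - B - A: 1 + 1 + 1 = 3
C - D - B - F - A: 1 + 1 + 2 + 2 = 6
Best route has total 3.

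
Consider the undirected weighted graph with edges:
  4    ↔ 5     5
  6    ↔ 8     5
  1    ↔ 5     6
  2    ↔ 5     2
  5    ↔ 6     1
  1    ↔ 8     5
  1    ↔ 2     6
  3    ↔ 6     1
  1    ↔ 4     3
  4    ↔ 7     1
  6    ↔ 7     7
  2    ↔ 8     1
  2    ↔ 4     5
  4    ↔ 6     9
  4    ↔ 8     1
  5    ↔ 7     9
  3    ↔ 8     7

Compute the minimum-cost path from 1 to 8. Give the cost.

Comparing a few candidate routes:
1-4-2-8: 3 + 5 + 1 = 9
1-8: 5
1-5-2-8: 6 + 2 + 1 = 9
1-4-5-2-8: 3 + 5 + 2 + 1 = 11
1-2-8: 6 + 1 = 7
1-4-8: 3 + 1 = 4
Best route has total 4.

4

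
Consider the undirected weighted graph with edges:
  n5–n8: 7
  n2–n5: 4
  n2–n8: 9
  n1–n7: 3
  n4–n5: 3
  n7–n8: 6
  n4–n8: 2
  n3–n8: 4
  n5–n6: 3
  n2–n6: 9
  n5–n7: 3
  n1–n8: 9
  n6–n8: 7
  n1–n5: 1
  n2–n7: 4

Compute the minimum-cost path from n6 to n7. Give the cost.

6

Comparing a few candidate routes:
n6→n5→n2→n7: 3 + 4 + 4 = 11
n6→n5→n1→n7: 3 + 1 + 3 = 7
n6→n5→n7: 3 + 3 = 6
n6→n5→n4→n8→n7: 3 + 3 + 2 + 6 = 14
n6→n2→n7: 9 + 4 = 13
n6→n8→n7: 7 + 6 = 13
Shortest: 6.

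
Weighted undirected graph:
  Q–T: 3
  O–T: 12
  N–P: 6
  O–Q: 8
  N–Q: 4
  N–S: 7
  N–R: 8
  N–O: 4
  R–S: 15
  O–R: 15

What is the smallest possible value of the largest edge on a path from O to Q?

A few of the O→Q routes:
O - T - Q: max(12, 3) = 12
O - Q: max(8) = 8
O - N - Q: max(4, 4) = 4
The minimum achievable maximum is 4.

4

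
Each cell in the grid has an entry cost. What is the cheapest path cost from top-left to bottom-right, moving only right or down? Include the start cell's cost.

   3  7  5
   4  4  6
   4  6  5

Path (0,0) → (1,0) → (1,1) → (1,2) → (2,2): 3 + 4 + 4 + 6 + 5 = 22.

22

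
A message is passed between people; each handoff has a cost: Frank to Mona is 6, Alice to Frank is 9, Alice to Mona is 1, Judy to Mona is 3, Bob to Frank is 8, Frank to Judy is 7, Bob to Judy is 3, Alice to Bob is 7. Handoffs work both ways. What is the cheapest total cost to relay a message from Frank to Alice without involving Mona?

9

Routes from Frank to Alice avoiding Mona:
Frank→Alice: 9
Frank→Bob→Alice: 8 + 7 = 15
Frank→Judy→Bob→Alice: 7 + 3 + 7 = 17
The minimum is 9.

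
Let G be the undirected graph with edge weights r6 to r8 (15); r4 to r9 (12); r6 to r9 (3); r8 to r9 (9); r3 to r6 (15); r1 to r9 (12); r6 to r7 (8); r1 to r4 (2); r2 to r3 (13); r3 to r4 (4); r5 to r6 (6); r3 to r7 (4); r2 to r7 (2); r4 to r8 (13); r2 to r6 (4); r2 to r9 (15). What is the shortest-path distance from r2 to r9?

7

Checking several routes:
r2 - r6 - r9: 4 + 3 = 7
r2 - r7 - r3 - r4 - r9: 2 + 4 + 4 + 12 = 22
r2 - r7 - r6 - r9: 2 + 8 + 3 = 13
r2 - r9: 15
The minimum is 7.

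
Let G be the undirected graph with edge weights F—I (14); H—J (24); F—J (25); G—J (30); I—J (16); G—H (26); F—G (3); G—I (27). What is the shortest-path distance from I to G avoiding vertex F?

27

Candidate routes:
I → G: 27
I → J → G: 16 + 30 = 46
I → J → H → G: 16 + 24 + 26 = 66
The minimum is 27.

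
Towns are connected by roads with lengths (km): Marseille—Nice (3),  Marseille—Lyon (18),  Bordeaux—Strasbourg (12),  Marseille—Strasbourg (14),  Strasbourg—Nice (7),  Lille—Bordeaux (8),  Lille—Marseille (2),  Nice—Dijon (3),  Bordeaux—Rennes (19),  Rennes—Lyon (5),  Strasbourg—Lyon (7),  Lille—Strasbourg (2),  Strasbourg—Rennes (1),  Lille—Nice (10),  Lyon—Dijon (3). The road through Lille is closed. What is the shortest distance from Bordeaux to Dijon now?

Comparing a few candidate routes:
Bordeaux -> Strasbourg -> Rennes -> Lyon -> Dijon: 12 + 1 + 5 + 3 = 21
Bordeaux -> Strasbourg -> Nice -> Dijon: 12 + 7 + 3 = 22
Bordeaux -> Strasbourg -> Lyon -> Dijon: 12 + 7 + 3 = 22
Bordeaux -> Rennes -> Lyon -> Dijon: 19 + 5 + 3 = 27
Shortest: 21 km.

21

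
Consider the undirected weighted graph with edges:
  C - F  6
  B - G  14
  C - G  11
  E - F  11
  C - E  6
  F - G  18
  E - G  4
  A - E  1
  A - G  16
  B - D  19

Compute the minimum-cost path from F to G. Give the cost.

Comparing a few candidate routes:
F → E → G: 11 + 4 = 15
F → C → E → G: 6 + 6 + 4 = 16
F → G: 18
F → E → C → G: 11 + 6 + 11 = 28
F → C → G: 6 + 11 = 17
Best route has total 15.

15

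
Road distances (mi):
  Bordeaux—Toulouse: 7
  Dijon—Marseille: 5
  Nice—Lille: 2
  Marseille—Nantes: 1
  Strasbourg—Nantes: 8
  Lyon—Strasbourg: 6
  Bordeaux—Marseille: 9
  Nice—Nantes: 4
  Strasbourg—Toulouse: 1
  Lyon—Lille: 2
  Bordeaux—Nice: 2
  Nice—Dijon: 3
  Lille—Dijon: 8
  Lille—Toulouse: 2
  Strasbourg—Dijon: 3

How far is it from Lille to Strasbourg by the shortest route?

Checking several routes:
Lille→Lyon→Strasbourg: 2 + 6 = 8
Lille→Nice→Dijon→Strasbourg: 2 + 3 + 3 = 8
Lille→Dijon→Strasbourg: 8 + 3 = 11
Lille→Toulouse→Strasbourg: 2 + 1 = 3
Shortest: 3 mi.

3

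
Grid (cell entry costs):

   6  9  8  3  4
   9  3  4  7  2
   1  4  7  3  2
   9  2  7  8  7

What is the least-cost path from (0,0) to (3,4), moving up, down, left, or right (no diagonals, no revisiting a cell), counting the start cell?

One optimal route is (0,0) -> (1,0) -> (2,0) -> (2,1) -> (2,2) -> (2,3) -> (2,4) -> (3,4).
Its cost is 6 + 9 + 1 + 4 + 7 + 3 + 2 + 7 = 39.

39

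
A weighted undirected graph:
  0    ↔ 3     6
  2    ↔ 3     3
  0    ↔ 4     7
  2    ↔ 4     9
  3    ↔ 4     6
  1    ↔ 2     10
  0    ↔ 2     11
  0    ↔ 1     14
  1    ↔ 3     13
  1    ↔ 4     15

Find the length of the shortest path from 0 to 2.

9

A few of the 0→2 routes:
0 - 2: 11
0 - 3 - 2: 6 + 3 = 9
0 - 4 - 3 - 2: 7 + 6 + 3 = 16
Shortest: 9.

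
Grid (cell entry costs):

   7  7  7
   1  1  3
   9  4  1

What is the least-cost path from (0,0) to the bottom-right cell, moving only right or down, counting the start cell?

13

Best path: (0,0) (1,0) (1,1) (1,2) (2,2)
Cost: 7 + 1 + 1 + 3 + 1 = 13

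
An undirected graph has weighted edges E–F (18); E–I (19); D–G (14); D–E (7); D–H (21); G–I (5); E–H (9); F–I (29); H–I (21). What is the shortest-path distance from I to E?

Some routes from I to E:
I-H-E: 21 + 9 = 30
I-F-E: 29 + 18 = 47
I-G-D-E: 5 + 14 + 7 = 26
I-E: 19
Best route has total 19.

19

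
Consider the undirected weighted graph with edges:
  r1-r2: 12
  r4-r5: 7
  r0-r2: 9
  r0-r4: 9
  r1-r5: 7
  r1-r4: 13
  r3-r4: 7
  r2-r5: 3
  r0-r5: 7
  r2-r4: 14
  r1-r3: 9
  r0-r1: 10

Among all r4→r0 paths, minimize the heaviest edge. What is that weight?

Checking several routes:
r4 -> r3 -> r1 -> r5 -> r0: max(7, 9, 7, 7) = 9
r4 -> r5 -> r2 -> r0: max(7, 3, 9) = 9
r4 -> r5 -> r0: max(7, 7) = 7
r4 -> r3 -> r1 -> r5 -> r2 -> r0: max(7, 9, 7, 3, 9) = 9
r4 -> r0: max(9) = 9
Smallest bottleneck: 7.

7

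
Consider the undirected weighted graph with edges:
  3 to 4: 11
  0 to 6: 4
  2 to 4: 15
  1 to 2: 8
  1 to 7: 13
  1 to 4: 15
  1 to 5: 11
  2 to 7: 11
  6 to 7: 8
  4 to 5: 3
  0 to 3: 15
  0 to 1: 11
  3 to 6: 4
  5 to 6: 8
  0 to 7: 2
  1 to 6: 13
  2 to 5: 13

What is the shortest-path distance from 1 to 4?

A few of the 1→4 routes:
1 - 5 - 4: 11 + 3 = 14
1 - 2 - 5 - 4: 8 + 13 + 3 = 24
1 - 2 - 4: 8 + 15 = 23
1 - 4: 15
1 - 6 - 5 - 4: 13 + 8 + 3 = 24
Best route has total 14.

14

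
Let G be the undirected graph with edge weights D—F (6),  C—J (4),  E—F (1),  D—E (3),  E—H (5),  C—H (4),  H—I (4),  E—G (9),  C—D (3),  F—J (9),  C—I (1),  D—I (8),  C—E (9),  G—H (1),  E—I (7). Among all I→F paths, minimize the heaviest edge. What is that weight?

3

Comparing a few candidate routes:
I-H-C-D-E-F: max(4, 4, 3, 3, 1) = 4
I-C-D-E-F: max(1, 3, 3, 1) = 3
I-H-E-F: max(4, 5, 1) = 5
Best route has worst link 3.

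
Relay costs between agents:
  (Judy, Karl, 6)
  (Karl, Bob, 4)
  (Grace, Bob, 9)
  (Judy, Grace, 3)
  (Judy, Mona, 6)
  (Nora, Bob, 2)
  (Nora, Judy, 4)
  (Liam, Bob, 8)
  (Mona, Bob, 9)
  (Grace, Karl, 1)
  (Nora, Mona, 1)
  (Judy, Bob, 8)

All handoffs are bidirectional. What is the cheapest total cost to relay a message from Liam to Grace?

Some routes from Liam to Grace:
Liam → Bob → Nora → Mona → Judy → Grace: 8 + 2 + 1 + 6 + 3 = 20
Liam → Bob → Grace: 8 + 9 = 17
Liam → Bob → Judy → Grace: 8 + 8 + 3 = 19
Liam → Bob → Nora → Judy → Karl → Grace: 8 + 2 + 4 + 6 + 1 = 21
Liam → Bob → Karl → Grace: 8 + 4 + 1 = 13
Liam → Bob → Nora → Judy → Grace: 8 + 2 + 4 + 3 = 17
Best route has total 13.

13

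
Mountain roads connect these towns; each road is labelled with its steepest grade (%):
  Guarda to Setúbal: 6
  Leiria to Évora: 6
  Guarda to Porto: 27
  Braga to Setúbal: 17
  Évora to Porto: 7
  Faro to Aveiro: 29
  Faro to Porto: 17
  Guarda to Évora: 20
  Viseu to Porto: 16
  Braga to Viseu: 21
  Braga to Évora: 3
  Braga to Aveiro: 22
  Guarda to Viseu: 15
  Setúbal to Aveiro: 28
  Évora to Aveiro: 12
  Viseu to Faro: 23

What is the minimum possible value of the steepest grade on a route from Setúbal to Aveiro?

Comparing a few candidate routes:
Setúbal-Braga-Évora-Aveiro: max(17, 3, 12) = 17
Setúbal-Guarda-Viseu-Porto-Évora-Aveiro: max(6, 15, 16, 7, 12) = 16
Setúbal-Guarda-Évora-Aveiro: max(6, 20, 12) = 20
The minimum achievable maximum is 16%.

16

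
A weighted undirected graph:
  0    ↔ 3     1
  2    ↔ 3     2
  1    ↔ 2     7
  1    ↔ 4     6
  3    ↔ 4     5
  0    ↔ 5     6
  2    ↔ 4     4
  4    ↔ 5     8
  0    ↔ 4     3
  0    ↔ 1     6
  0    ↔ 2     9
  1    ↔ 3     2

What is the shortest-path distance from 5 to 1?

9

Some routes from 5 to 1:
5→0→1: 6 + 6 = 12
5→0→3→1: 6 + 1 + 2 = 9
5→0→4→1: 6 + 3 + 6 = 15
5→4→1: 8 + 6 = 14
5→4→0→3→1: 8 + 3 + 1 + 2 = 14
Best route has total 9.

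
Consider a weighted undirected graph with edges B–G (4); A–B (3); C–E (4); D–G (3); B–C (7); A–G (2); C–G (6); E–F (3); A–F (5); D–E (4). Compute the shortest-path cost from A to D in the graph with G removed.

12

Routes from A to D avoiding G:
A→F→E→D: 5 + 3 + 4 = 12
A→B→C→E→D: 3 + 7 + 4 + 4 = 18
The minimum is 12.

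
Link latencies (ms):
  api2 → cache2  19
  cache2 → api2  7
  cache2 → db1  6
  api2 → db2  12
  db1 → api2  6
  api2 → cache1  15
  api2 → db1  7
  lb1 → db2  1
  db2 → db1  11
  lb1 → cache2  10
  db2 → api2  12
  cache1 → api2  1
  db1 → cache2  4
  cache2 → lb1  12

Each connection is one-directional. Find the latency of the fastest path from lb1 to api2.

13

Candidate routes:
lb1-db2-db1-api2: 1 + 11 + 6 = 18
lb1-db2-api2: 1 + 12 = 13
lb1-cache2-db1-api2: 10 + 6 + 6 = 22
lb1-db2-db1-cache2-api2: 1 + 11 + 4 + 7 = 23
lb1-cache2-api2: 10 + 7 = 17
Best route has total 13 ms.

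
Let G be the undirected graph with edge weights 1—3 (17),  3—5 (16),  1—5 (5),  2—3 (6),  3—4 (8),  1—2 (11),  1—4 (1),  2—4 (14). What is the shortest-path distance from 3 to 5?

Routes from 3 to 5:
3 → 5: 16
3 → 1 → 5: 17 + 5 = 22
3 → 2 → 4 → 1 → 5: 6 + 14 + 1 + 5 = 26
3 → 4 → 2 → 1 → 5: 8 + 14 + 11 + 5 = 38
3 → 4 → 1 → 5: 8 + 1 + 5 = 14
3 → 2 → 1 → 5: 6 + 11 + 5 = 22
Shortest: 14.

14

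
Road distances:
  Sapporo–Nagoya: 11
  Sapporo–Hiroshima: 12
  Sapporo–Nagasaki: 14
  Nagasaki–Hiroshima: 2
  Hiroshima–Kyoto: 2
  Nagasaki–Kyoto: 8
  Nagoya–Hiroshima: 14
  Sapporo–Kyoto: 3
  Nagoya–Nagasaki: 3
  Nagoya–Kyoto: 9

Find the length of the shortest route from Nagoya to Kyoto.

7

Comparing a few candidate routes:
Nagoya - Sapporo - Kyoto: 11 + 3 = 14
Nagoya - Hiroshima - Kyoto: 14 + 2 = 16
Nagoya - Nagasaki - Hiroshima - Kyoto: 3 + 2 + 2 = 7
Nagoya - Nagasaki - Kyoto: 3 + 8 = 11
Nagoya - Kyoto: 9
Best route has total 7.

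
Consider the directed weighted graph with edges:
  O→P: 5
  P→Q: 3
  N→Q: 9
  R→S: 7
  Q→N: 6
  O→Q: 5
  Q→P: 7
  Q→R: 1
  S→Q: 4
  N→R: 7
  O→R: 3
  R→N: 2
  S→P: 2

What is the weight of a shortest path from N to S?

14

Paths from N to S:
N - R - S: 7 + 7 = 14
N - Q - R - S: 9 + 1 + 7 = 17
The minimum is 14.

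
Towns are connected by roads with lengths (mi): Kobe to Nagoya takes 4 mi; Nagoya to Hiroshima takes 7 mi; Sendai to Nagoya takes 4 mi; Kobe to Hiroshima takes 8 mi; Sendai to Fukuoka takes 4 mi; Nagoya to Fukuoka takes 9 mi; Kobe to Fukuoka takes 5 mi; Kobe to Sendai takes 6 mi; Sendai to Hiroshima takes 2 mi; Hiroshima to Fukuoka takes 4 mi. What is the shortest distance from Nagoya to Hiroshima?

A few of the Nagoya→Hiroshima routes:
Nagoya -> Kobe -> Sendai -> Hiroshima: 4 + 6 + 2 = 12
Nagoya -> Hiroshima: 7
Nagoya -> Sendai -> Hiroshima: 4 + 2 = 6
The minimum is 6 mi.

6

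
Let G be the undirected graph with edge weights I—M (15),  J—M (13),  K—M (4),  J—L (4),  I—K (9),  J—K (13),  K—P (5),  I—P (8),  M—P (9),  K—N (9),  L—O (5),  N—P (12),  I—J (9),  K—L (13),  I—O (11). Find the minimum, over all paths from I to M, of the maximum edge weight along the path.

Checking several routes:
I -> K -> M: max(9, 4) = 9
I -> P -> K -> M: max(8, 5, 4) = 8
I -> P -> M: max(8, 9) = 9
I -> K -> N -> P -> M: max(9, 9, 12, 9) = 12
I -> K -> P -> M: max(9, 5, 9) = 9
Best route has worst link 8.

8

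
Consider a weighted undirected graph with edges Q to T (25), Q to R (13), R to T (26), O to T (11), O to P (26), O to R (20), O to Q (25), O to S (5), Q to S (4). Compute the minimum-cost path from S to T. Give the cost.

A few of the S→T routes:
S→O→T: 5 + 11 = 16
S→O→R→T: 5 + 20 + 26 = 51
S→Q→R→T: 4 + 13 + 26 = 43
S→Q→O→T: 4 + 25 + 11 = 40
S→Q→T: 4 + 25 = 29
S→Q→R→O→T: 4 + 13 + 20 + 11 = 48
Best route has total 16.

16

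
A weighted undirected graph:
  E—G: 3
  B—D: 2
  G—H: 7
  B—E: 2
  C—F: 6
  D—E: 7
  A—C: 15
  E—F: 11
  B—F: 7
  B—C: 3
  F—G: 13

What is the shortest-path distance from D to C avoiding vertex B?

24

Paths from D to C avoiding B:
D → E → F → C: 7 + 11 + 6 = 24
D → E → G → F → C: 7 + 3 + 13 + 6 = 29
Best route has total 24.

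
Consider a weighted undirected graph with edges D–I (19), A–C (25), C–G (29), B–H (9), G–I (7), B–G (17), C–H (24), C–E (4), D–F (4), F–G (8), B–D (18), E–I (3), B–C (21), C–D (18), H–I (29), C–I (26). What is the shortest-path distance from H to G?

26

Checking several routes:
H -> C -> E -> I -> G: 24 + 4 + 3 + 7 = 38
H -> I -> G: 29 + 7 = 36
H -> B -> C -> E -> I -> G: 9 + 21 + 4 + 3 + 7 = 44
H -> B -> G: 9 + 17 = 26
H -> B -> D -> F -> G: 9 + 18 + 4 + 8 = 39
The minimum is 26.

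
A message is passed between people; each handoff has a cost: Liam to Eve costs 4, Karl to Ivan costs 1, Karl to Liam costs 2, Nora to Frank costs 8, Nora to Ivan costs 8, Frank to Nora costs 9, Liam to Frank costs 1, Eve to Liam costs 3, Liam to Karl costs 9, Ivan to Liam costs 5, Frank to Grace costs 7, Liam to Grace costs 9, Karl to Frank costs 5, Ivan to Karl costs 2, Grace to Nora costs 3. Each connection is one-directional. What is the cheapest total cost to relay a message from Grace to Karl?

Candidate routes:
Grace-Nora-Ivan-Karl: 3 + 8 + 2 = 13
Grace-Nora-Ivan-Liam-Karl: 3 + 8 + 5 + 9 = 25
Shortest: 13.

13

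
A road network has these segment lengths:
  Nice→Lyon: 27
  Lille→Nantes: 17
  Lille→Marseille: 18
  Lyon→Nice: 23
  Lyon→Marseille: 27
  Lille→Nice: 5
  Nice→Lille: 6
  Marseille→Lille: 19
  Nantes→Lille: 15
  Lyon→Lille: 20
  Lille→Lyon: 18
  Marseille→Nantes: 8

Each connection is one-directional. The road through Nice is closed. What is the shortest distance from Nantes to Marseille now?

33

Routes from Nantes to Marseille avoiding Nice:
Nantes - Lille - Lyon - Marseille: 15 + 18 + 27 = 60
Nantes - Lille - Marseille: 15 + 18 = 33
Shortest: 33.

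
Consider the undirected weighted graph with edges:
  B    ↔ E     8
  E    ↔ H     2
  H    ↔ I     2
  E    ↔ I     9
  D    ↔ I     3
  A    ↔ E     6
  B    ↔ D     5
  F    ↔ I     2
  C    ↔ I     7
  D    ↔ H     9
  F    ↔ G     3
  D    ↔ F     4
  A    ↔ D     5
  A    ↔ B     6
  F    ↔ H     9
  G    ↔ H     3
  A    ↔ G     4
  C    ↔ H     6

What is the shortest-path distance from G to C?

9

Some routes from G to C:
G -> F -> D -> I -> C: 3 + 4 + 3 + 7 = 17
G -> F -> I -> C: 3 + 2 + 7 = 12
G -> F -> I -> H -> C: 3 + 2 + 2 + 6 = 13
G -> A -> E -> H -> C: 4 + 6 + 2 + 6 = 18
G -> H -> C: 3 + 6 = 9
G -> H -> I -> C: 3 + 2 + 7 = 12
Shortest: 9.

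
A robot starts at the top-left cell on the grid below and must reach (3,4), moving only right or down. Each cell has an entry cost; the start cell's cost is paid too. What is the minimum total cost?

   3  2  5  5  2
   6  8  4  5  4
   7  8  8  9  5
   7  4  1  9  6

Take r0c0 r0c1 r0c2 r0c3 r0c4 r1c4 r2c4 r3c4 for a total of 3 + 2 + 5 + 5 + 2 + 4 + 5 + 6 = 32.

32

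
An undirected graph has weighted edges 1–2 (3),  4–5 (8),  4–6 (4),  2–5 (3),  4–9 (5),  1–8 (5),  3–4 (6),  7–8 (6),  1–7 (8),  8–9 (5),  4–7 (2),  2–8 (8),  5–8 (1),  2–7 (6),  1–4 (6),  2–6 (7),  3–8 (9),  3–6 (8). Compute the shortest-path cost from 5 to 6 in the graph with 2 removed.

12

A few of the 5→6 routes:
5→8→3→6: 1 + 9 + 8 = 18
5→8→7→4→6: 1 + 6 + 2 + 4 = 13
5→4→6: 8 + 4 = 12
5→8→1→4→6: 1 + 5 + 6 + 4 = 16
5→8→9→4→6: 1 + 5 + 5 + 4 = 15
The minimum is 12.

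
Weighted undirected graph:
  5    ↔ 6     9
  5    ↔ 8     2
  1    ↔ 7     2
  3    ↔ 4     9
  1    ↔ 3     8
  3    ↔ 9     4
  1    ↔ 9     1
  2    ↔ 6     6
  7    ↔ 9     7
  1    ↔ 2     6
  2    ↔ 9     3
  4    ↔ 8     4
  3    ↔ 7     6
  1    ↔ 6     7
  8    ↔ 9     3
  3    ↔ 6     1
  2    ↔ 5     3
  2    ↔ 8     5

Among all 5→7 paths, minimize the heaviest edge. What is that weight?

Some routes from 5 to 7:
5 -> 2 -> 1 -> 9 -> 3 -> 7: max(3, 6, 1, 4, 6) = 6
5 -> 8 -> 2 -> 9 -> 1 -> 7: max(2, 5, 3, 1, 2) = 5
5 -> 8 -> 9 -> 1 -> 7: max(2, 3, 1, 2) = 3
5 -> 2 -> 9 -> 1 -> 7: max(3, 3, 1, 2) = 3
5 -> 2 -> 8 -> 9 -> 1 -> 7: max(3, 5, 3, 1, 2) = 5
5 -> 2 -> 1 -> 7: max(3, 6, 2) = 6
Smallest bottleneck: 3.

3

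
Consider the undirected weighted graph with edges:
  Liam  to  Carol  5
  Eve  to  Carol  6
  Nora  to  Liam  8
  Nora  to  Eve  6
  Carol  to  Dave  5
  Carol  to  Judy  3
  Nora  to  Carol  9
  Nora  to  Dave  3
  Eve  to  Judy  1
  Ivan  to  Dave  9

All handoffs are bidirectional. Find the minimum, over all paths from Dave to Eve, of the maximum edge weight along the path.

5

Checking several routes:
Dave→Carol→Judy→Eve: max(5, 3, 1) = 5
Dave→Nora→Eve: max(3, 6) = 6
Dave→Carol→Eve: max(5, 6) = 6
Dave→Carol→Liam→Nora→Eve: max(5, 5, 8, 6) = 8
Dave→Nora→Liam→Carol→Judy→Eve: max(3, 8, 5, 3, 1) = 8
The minimum achievable maximum is 5.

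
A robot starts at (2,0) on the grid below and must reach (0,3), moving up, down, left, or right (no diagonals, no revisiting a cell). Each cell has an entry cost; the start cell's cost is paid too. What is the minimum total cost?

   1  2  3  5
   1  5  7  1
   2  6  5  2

14

Take r2c0 → r1c0 → r0c0 → r0c1 → r0c2 → r0c3 for a total of 2 + 1 + 1 + 2 + 3 + 5 = 14.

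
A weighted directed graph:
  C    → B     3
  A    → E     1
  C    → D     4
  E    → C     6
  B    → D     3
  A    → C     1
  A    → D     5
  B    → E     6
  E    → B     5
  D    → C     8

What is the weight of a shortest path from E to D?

8

Routes from E to D:
E -> C -> D: 6 + 4 = 10
E -> C -> B -> D: 6 + 3 + 3 = 12
E -> B -> D: 5 + 3 = 8
The minimum is 8.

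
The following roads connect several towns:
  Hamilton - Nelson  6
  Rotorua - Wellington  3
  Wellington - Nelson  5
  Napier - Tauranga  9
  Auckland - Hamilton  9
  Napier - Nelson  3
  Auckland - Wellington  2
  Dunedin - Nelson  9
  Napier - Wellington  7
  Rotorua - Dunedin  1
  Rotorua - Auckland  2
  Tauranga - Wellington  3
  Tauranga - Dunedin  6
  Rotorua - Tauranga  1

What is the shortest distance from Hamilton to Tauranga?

12

Some routes from Hamilton to Tauranga:
Hamilton-Nelson-Wellington-Tauranga: 6 + 5 + 3 = 14
Hamilton-Auckland-Wellington-Tauranga: 9 + 2 + 3 = 14
Hamilton-Auckland-Wellington-Rotorua-Tauranga: 9 + 2 + 3 + 1 = 15
Hamilton-Auckland-Rotorua-Tauranga: 9 + 2 + 1 = 12
Hamilton-Nelson-Wellington-Rotorua-Tauranga: 6 + 5 + 3 + 1 = 15
Shortest: 12.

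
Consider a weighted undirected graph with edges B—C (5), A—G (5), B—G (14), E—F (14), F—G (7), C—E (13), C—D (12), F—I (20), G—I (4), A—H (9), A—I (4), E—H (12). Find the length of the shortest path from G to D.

Some routes from G to D:
G→A→H→E→C→D: 5 + 9 + 12 + 13 + 12 = 51
G→I→A→H→E→C→D: 4 + 4 + 9 + 12 + 13 + 12 = 54
G→F→E→C→D: 7 + 14 + 13 + 12 = 46
G→B→C→D: 14 + 5 + 12 = 31
G→I→F→E→C→D: 4 + 20 + 14 + 13 + 12 = 63
Best route has total 31.

31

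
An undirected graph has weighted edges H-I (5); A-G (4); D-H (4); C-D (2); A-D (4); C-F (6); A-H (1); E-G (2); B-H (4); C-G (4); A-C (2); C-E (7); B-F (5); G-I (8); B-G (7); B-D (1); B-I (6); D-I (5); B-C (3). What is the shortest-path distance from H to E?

7

A few of the H→E routes:
H -> D -> C -> G -> E: 4 + 2 + 4 + 2 = 12
H -> A -> C -> G -> E: 1 + 2 + 4 + 2 = 9
H -> A -> C -> E: 1 + 2 + 7 = 10
H -> A -> G -> E: 1 + 4 + 2 = 7
The minimum is 7.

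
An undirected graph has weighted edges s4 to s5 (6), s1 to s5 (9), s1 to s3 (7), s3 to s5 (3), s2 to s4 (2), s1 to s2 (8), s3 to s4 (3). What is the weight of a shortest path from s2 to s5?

8

Routes from s2 to s5:
s2 -> s1 -> s3 -> s4 -> s5: 8 + 7 + 3 + 6 = 24
s2 -> s4 -> s3 -> s1 -> s5: 2 + 3 + 7 + 9 = 21
s2 -> s4 -> s3 -> s5: 2 + 3 + 3 = 8
s2 -> s1 -> s3 -> s5: 8 + 7 + 3 = 18
s2 -> s1 -> s5: 8 + 9 = 17
s2 -> s4 -> s5: 2 + 6 = 8
The minimum is 8.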